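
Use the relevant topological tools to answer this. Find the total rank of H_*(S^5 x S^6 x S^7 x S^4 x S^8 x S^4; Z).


Total Betti number is multiplicative under products.
Each S^d (d>=1) has total Betti number 2.
There are 6 sphere factors.
Total = 2^6 = 64

64


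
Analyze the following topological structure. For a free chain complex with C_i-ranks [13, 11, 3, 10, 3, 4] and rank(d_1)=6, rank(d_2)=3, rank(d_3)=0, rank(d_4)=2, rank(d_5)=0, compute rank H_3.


rank H_k = rank(ker d_k) - rank(im d_{k+1}).
rank(ker d_3) = rank(C_3) - rank(d_3) = 10 - 0 = 10.
rank(im d_{3+1}) = 2.
rank H_3 = 10 - 2 = 8

8


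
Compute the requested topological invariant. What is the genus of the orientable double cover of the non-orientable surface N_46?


chi(N_46) = 2 - 46 = -44.
Double cover: chi(Sigma_g) = 2 * chi(N_46) = 2*(-44) = -88.
2 - 2g = -88, so g = (2 - (-88))/2 = 90/2 = 45

45


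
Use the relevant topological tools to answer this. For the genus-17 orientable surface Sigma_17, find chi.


For a closed orientable surface of genus g: chi = 2 - 2g.
Here g = 17.
chi = 2 - 2*17 = 2 - 34 = -32

-32


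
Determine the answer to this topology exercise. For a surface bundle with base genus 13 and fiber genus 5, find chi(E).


For a fiber bundle F -> E -> B (with CW structure): chi(E) = chi(B) * chi(F).
chi(Sigma_13) = -24, chi(Sigma_5) = -8.
chi(E) = (-24) * (-8) = 192

192


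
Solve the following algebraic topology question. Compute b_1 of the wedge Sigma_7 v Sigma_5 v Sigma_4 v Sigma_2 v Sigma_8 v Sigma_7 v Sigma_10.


For a wedge X v Y: reduced H_k(X v Y) = H_k(X) + H_k(Y).
Each Sigma_g contributes b_1 = 2g.
b_1 = 14 + 10 + 8 + 4 + 16 + 14 + 20 = 86

86


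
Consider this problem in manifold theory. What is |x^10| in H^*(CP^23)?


|x| = 2 in H^*(CP^n).
|x^10| = 10 * |x| = 10 * 2 = 20

20


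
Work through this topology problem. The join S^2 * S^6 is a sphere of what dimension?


Join of spheres: S^m * S^n = S^{m+n+1}.
dim = 2 + 6 + 1 = 9

9


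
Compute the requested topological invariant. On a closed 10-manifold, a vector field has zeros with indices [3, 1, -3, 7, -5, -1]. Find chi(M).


Poincare-Hopf: chi(M) = sum of indices of zeros.
chi = (3) + (1) + (-3) + (7) + (-5) + (-1) = 2

2


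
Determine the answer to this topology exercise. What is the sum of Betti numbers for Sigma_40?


For Sigma_40: b_0 = 1, b_1 = 2g = 80, b_2 = 1.
Total = 1 + 80 + 1 = 82

82


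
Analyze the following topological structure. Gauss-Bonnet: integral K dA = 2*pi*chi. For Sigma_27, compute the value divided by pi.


Gauss-Bonnet: integral K dA = 2*pi*chi(M).
chi(Sigma_27) = 2 - 2*27 = -52.
(integral K dA)/pi = 2*chi = 2*(-52) = -104

-104


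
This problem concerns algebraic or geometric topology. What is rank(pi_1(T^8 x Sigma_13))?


pi_1(A x B) = pi_1(A) x pi_1(B); rank of abelianization = b_1.
b_1(T^8) = 8, b_1(Sigma_13) = 2*13 = 26.
b_1(product) = 8 + 26 = 34

34


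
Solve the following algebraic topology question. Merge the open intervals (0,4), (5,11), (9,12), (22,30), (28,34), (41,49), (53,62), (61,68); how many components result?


Sort and merge overlapping open intervals.
Merged: (0,4), (5,12), (22,34), (41,49), (53,68).
Number of components = 5

5


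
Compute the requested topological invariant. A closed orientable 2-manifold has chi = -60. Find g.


chi = 2 - 2g for closed orientable surfaces.
-60 = 2 - 2g
2g = 2 - (-60) = 62
g = 31

31


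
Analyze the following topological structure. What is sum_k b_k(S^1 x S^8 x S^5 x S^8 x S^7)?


Total Betti number is multiplicative under products.
Each S^d (d>=1) has total Betti number 2.
There are 5 sphere factors.
Total = 2^5 = 32

32


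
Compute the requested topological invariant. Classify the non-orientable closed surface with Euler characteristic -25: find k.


chi = 2 - k for closed non-orientable surfaces with k crosscaps.
-25 = 2 - k
k = 2 - (-25) = 27

27


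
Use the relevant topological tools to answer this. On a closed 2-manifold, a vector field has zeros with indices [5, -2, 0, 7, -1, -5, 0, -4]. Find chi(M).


Poincare-Hopf: chi(M) = sum of indices of zeros.
chi = (5) + (-2) + (0) + (7) + (-1) + (-5) + (0) + (-4) = 0

0


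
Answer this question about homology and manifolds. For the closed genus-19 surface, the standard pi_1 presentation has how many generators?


Standard presentation: pi_1(Sigma_g) = <a_1,b_1,...,a_g,b_g | [a_1,b_1]...[a_g,b_g] = 1>.
Number of generators = 2g = 2*19 = 38

38


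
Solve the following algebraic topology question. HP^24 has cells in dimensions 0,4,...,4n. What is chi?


HP^24 has one cell in each dimension 0, 4, ..., 4*24 (24+1 cells, all even-dim).
chi = 24 + 1 = 25

25


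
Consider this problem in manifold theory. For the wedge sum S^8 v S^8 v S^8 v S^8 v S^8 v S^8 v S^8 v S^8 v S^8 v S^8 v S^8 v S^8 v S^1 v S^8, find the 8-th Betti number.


For a wedge of spheres, H_k (k>0) is free on one generator per sphere of dimension k.
Spheres of dimension 8: count = 13.
b_8 = 13

13


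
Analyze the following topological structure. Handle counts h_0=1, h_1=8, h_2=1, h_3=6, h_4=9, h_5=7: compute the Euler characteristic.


Handles of index k contribute (-1)^k to chi (same as CW cells).
chi = (1) + (-8) + (1) + (-6) + (9) + (-7) = -10

-10


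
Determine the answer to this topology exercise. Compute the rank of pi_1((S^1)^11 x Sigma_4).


pi_1(A x B) = pi_1(A) x pi_1(B); rank of abelianization = b_1.
b_1(T^11) = 11, b_1(Sigma_4) = 2*4 = 8.
b_1(product) = 11 + 8 = 19

19


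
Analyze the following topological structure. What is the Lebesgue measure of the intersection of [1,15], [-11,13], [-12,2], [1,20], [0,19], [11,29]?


Intersection = [max(a_i), min(b_i)] = [11, 2].
Since 11 > 2, the intersection is empty.
Length = 0

0


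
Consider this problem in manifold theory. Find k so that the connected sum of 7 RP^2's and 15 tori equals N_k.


Since a >= 1, the sum is non-orientable; each T^2 can be replaced by RP^2 # RP^2 (since T^2#RP^2 = 3RP^2).
Total crosscaps k = 7 + 2*15 = 37.
Check via chi: chi = 7*1 + 15*0 - (7+15-1)*2 = -35 = 2 - k = -35. Consistent.

37


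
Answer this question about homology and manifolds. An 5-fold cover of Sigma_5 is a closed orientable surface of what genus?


For an n-sheeted cover: chi(E) = n * chi(B).
chi(Sigma_5) = 2 - 2*5 = -8.
chi(E) = 5 * (-8) = -40.
genus(E) = (2 - chi(E))/2 = (2 - (-40))/2 = 42/2 = 21

21


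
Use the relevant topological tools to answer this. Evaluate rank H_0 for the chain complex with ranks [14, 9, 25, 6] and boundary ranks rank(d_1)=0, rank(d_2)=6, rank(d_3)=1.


rank H_k = rank(ker d_k) - rank(im d_{k+1}).
rank(ker d_0) = rank(C_0) - rank(d_0) = 14 - 0 = 14.
rank(im d_{0+1}) = 0.
rank H_0 = 14 - 0 = 14

14


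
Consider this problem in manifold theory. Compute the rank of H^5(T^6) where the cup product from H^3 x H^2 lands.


Cup product: H^p x H^q -> H^{p+q}; here p+q = 3+2 = 5.
rank H^k(T^n) = C(n,k).
C(6,5) = 6

6


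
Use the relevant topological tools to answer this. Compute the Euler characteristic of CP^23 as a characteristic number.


For any closed oriented manifold, <e(TM),[M]> = chi(M).
chi(CP^23) = 23+1 = 24

24


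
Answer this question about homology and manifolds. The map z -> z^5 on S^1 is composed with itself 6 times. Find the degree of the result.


deg(f) = 5. Degree is multiplicative: deg(f^6) = (deg f)^6.
deg(f^6) = (5)^6 = 15625

15625


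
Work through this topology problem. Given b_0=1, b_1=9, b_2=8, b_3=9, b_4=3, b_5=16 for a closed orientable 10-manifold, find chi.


By Poincare duality b_k = b_{10-k}, so full Betti numbers: b_0=1, b_1=9, b_2=8, b_3=9, b_4=3, b_5=16, b_6=3, b_7=9, b_8=8, b_9=9, b_10=1.
chi = sum (-1)^k b_k = -28

-28


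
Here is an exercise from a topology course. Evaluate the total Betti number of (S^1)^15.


b_k(T^15) = C(15,k), so the sum over k is sum_k C(15,k) = 2^15.
Total = 2^15 = 32768

32768


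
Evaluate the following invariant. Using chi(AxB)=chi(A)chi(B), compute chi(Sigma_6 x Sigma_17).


chi(Sigma_6) = 2 - 2*6 = -10
chi(Sigma_17) = 2 - 2*17 = -32
chi(product) = (-10) * (-32) = 320

320


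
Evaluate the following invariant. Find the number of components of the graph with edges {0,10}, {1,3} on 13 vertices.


Run DFS/union-find over 13 vertices.
V = 13, E = 2.
Number of components = 11

11


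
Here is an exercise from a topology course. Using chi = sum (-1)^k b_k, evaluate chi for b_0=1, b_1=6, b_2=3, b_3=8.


chi = sum_k (-1)^k b_k.
= (1) + (-6) + (3) + (-8)
= -10

-10


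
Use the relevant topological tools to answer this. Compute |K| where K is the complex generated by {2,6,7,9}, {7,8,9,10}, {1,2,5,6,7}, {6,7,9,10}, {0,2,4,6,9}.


Each maximal simplex on m vertices has 2^m - 1 nonempty faces.
Take the union (dedupe shared faces).
Total distinct faces = 79

79


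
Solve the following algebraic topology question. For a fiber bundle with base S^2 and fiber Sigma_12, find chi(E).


chi(S^2) = 2 (n even), chi(Sigma_12) = 2 - 2*12 = -22.
chi(E) = 2 * (-22) = -44

-44


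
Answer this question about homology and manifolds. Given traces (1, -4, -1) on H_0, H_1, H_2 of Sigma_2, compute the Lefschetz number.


L(f) = tr(f_0*) - tr(f_1*) + tr(f_2*).
= 1 - (-4) + (-1)
= 4

4


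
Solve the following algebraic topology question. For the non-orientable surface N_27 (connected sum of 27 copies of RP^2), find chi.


For a non-orientable closed surface with k crosscaps: chi = 2 - k.
Here k = 27.
chi = 2 - 27 = -25

-25


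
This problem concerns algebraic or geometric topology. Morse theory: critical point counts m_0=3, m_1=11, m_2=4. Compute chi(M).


Morse theory: chi(M) = sum_k (-1)^k m_k where m_k = #(index-k critical points).
= (3) + (-11) + (4) = -4

-4


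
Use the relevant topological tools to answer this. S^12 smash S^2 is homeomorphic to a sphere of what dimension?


S^m ^ S^n = S^{m+n}.
k = 12 + 2 = 14

14


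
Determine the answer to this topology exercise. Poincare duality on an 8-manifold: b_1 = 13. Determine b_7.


Poincare duality for closed orientable n-manifolds: b_k = b_{n-k}.
Here n = 8, so b_7 = b_1 = 13

13


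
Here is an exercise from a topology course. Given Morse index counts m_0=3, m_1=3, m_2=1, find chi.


Morse theory: chi(M) = sum_k (-1)^k m_k where m_k = #(index-k critical points).
= (3) + (-3) + (1) = 1

1


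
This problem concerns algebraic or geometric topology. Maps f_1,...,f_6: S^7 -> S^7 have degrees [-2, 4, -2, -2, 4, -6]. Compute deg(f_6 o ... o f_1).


Degree is multiplicative: deg(composition) = product of degrees.
= (-2) * (4) * (-2) * (-2) * (4) * (-6) = 768

768


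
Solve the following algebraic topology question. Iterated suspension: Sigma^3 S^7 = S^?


Each suspension raises dimension by 1: Sigma S^n = S^{n+1}.
Sigma^3 S^7 = S^{7+3} = S^10

10


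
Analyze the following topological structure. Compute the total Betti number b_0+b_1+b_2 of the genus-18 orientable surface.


For Sigma_18: b_0 = 1, b_1 = 2g = 36, b_2 = 1.
Total = 1 + 36 + 1 = 38

38


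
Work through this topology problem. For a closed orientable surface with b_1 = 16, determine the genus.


For a closed orientable surface: b_1 = 2g.
16 = 2g
g = 16 / 2 = 8

8


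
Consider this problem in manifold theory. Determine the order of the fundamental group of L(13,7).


pi_1(L(p,q)) = Z/pZ for any q coprime to p.
|pi_1(L(13,7))| = 13

13


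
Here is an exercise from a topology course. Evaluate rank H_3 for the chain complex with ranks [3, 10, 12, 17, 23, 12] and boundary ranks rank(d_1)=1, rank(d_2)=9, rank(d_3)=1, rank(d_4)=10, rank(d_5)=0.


rank H_k = rank(ker d_k) - rank(im d_{k+1}).
rank(ker d_3) = rank(C_3) - rank(d_3) = 17 - 1 = 16.
rank(im d_{3+1}) = 10.
rank H_3 = 16 - 10 = 6

6


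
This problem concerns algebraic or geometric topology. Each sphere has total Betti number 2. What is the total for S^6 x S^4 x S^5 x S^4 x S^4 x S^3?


Total Betti number is multiplicative under products.
Each S^d (d>=1) has total Betti number 2.
There are 6 sphere factors.
Total = 2^6 = 64

64


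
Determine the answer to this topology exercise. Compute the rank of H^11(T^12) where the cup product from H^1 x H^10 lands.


Cup product: H^p x H^q -> H^{p+q}; here p+q = 1+10 = 11.
rank H^k(T^n) = C(n,k).
C(12,11) = 12

12


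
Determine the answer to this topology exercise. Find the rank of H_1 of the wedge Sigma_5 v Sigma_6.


For a wedge: H_1(A v B) = H_1(A) + H_1(B).
b_1(Sigma_5) = 10, b_1(Sigma_6) = 12.
b_1 = 10 + 12 = 22

22


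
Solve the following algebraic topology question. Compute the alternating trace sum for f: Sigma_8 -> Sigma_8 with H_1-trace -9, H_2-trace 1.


L(f) = tr(f_0*) - tr(f_1*) + tr(f_2*).
= 1 - (-9) + (1)
= 11

11


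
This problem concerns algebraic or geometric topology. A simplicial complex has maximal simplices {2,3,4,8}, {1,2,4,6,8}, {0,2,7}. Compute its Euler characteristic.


Enumerate all faces; f-vector: f_0=8, f_1=16, f_2=14, f_3=6, f_4=1.
chi = sum (-1)^k f_k = 1

1


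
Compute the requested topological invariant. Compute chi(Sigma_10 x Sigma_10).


chi(Sigma_10) = 2 - 2*10 = -18
chi(Sigma_10) = 2 - 2*10 = -18
chi(product) = (-18) * (-18) = 324

324


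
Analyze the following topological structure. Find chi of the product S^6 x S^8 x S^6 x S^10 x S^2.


chi is multiplicative: chi(X x Y) = chi(X) chi(Y).
Each even-dim sphere has chi = 2. There are 5 factors.
chi = 2^5 = 32

32


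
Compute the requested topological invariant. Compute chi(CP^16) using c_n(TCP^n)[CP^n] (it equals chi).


For any closed oriented manifold, <e(TM),[M]> = chi(M).
chi(CP^16) = 16+1 = 17

17


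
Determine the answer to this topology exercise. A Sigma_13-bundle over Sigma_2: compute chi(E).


For a fiber bundle F -> E -> B (with CW structure): chi(E) = chi(B) * chi(F).
chi(Sigma_2) = -2, chi(Sigma_13) = -24.
chi(E) = (-2) * (-24) = 48

48


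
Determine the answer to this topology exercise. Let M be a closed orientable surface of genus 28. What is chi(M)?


For a closed orientable surface of genus g: chi = 2 - 2g.
Here g = 28.
chi = 2 - 2*28 = 2 - 56 = -54

-54


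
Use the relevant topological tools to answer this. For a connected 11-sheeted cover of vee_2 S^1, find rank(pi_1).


Nielsen-Schreier: an index-n subgroup of F_r is free of rank 1 + n(r-1).
Equivalently: chi(cover) = n*chi(base); chi(vee_r S^1) = 1 - 2 = -1.
chi(E) = 11*(-1) = -11; rank = 1 - chi(E) = 1 - (-11) = 12.
rank = 1 + 11*(2-1) = 1 + 11 = 12

12


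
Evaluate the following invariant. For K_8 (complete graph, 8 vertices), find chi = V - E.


K_8: V = 8, E = C(8,2) = 28.
chi = V - E = 8 - 28 = -20

-20


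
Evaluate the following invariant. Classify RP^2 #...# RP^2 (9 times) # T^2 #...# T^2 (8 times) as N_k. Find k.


Since a >= 1, the sum is non-orientable; each T^2 can be replaced by RP^2 # RP^2 (since T^2#RP^2 = 3RP^2).
Total crosscaps k = 9 + 2*8 = 25.
Check via chi: chi = 9*1 + 8*0 - (9+8-1)*2 = -23 = 2 - k = -23. Consistent.

25


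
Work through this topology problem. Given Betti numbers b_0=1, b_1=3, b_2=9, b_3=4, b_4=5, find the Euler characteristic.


chi = sum_k (-1)^k b_k.
= (1) + (-3) + (9) + (-4) + (5)
= 8

8


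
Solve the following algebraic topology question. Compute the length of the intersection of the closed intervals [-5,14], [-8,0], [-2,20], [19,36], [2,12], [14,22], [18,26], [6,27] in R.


Intersection = [max(a_i), min(b_i)] = [19, 0].
Since 19 > 0, the intersection is empty.
Length = 0

0


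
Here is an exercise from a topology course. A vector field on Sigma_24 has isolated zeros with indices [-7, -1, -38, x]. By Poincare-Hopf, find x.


Poincare-Hopf: sum of indices = chi(M).
chi(Sigma_24) = 2 - 2*24 = -46.
Sum of known indices = -46.
x = chi - (sum known) = -46 - (-46) = 0

0


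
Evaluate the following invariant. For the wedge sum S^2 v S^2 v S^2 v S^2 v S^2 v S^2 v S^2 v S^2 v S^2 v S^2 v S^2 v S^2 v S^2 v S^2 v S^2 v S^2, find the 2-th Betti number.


For a wedge of spheres, H_k (k>0) is free on one generator per sphere of dimension k.
Spheres of dimension 2: count = 16.
b_2 = 16

16


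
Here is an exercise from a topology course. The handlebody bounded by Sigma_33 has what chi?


A genus-g handlebody deformation retracts to a wedge of g circles.
chi(vee_g S^1) = 1 - g.
chi(H_33) = 1 - 33 = -32

-32


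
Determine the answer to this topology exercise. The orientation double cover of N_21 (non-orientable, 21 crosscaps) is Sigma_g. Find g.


chi(N_21) = 2 - 21 = -19.
Double cover: chi(Sigma_g) = 2 * chi(N_21) = 2*(-19) = -38.
2 - 2g = -38, so g = (2 - (-38))/2 = 40/2 = 20

20


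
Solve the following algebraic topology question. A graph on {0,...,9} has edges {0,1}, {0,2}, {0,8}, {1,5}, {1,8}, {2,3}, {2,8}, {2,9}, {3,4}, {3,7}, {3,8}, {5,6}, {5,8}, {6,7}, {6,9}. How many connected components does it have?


Run DFS/union-find over 10 vertices.
V = 10, E = 15.
Number of components = 1

1


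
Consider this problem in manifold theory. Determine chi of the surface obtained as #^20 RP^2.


For a non-orientable closed surface with k crosscaps: chi = 2 - k.
Here k = 20.
chi = 2 - 20 = -18

-18


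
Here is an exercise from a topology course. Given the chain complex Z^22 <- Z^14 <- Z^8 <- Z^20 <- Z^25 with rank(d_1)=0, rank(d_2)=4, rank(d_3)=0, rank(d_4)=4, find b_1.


rank H_k = rank(ker d_k) - rank(im d_{k+1}).
rank(ker d_1) = rank(C_1) - rank(d_1) = 14 - 0 = 14.
rank(im d_{1+1}) = 4.
rank H_1 = 14 - 4 = 10

10


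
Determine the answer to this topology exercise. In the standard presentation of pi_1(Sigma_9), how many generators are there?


Standard presentation: pi_1(Sigma_g) = <a_1,b_1,...,a_g,b_g | [a_1,b_1]...[a_g,b_g] = 1>.
Number of generators = 2g = 2*9 = 18

18


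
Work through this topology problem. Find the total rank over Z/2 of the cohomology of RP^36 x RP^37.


dim H^*(RP^n; Z/2) = n+1 (one Z/2 in each degree 0..n).
Total Betti number is multiplicative.
Total = (36+1) * (37+1) = 37 * 38 = 1406

1406


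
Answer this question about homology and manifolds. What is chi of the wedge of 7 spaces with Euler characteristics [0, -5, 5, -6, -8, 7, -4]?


chi(A v B) = chi(A) + chi(B) - 1 (one point identified).
For 7 spaces: chi = (sum chi_i) - (7 - 1).
sum = -11; chi = -11 - 6 = -17

-17


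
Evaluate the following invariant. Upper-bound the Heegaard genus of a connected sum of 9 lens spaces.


Heegaard genus satisfies g(A#B) <= g(A) + g(B).
Each lens space has g = 1.
Upper bound: 9 * 1 = 9

9


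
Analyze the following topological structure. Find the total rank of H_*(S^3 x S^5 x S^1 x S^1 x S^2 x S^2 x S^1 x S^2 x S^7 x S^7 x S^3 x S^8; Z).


Total Betti number is multiplicative under products.
Each S^d (d>=1) has total Betti number 2.
There are 12 sphere factors.
Total = 2^12 = 4096

4096


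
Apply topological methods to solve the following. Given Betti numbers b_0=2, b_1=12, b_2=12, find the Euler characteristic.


chi = sum_k (-1)^k b_k.
= (2) + (-12) + (12)
= 2

2


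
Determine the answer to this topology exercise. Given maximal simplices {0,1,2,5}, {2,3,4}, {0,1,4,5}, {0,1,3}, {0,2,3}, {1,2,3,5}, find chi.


Enumerate all faces; f-vector: f_0=6, f_1=15, f_2=13, f_3=3.
chi = sum (-1)^k f_k = 1

1


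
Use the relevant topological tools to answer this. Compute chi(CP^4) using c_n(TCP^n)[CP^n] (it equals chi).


For any closed oriented manifold, <e(TM),[M]> = chi(M).
chi(CP^4) = 4+1 = 5

5


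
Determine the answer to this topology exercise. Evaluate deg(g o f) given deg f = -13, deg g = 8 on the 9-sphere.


Degree is multiplicative under composition: deg(g o f) = deg(g) * deg(f).
= 8 * -13 = -104

-104


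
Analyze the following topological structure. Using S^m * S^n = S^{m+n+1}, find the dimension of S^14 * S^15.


Join of spheres: S^m * S^n = S^{m+n+1}.
dim = 14 + 15 + 1 = 30

30


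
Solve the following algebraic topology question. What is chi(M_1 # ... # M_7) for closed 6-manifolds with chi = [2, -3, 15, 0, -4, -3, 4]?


For n-manifolds: chi(A#B) = chi(A) + chi(B) - chi(S^6).
chi(S^6) = 1 + (-1)^6 = 2.
chi(#) = (sum chi_i) - (7-1)*chi(S^6) = 11 - 6*2 = -1

-1


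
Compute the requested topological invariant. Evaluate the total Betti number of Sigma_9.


For Sigma_9: b_0 = 1, b_1 = 2g = 18, b_2 = 1.
Total = 1 + 18 + 1 = 20

20


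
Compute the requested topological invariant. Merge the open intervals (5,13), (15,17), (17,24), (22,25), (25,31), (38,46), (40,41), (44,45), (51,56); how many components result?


Sort and merge overlapping open intervals.
Merged: (5,13), (15,17), (17,25), (25,31), (38,46), (51,56).
Number of components = 6

6


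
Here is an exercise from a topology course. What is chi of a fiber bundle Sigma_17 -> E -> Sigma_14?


For a fiber bundle F -> E -> B (with CW structure): chi(E) = chi(B) * chi(F).
chi(Sigma_14) = -26, chi(Sigma_17) = -32.
chi(E) = (-26) * (-32) = 832

832


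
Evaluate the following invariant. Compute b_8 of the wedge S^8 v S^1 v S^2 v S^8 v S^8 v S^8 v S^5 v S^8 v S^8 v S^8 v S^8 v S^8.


For a wedge of spheres, H_k (k>0) is free on one generator per sphere of dimension k.
Spheres of dimension 8: count = 9.
b_8 = 9

9


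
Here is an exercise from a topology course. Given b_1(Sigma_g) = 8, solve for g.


For a closed orientable surface: b_1 = 2g.
8 = 2g
g = 8 / 2 = 4

4


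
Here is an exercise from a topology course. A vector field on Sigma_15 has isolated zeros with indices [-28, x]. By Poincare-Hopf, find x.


Poincare-Hopf: sum of indices = chi(M).
chi(Sigma_15) = 2 - 2*15 = -28.
Sum of known indices = -28.
x = chi - (sum known) = -28 - (-28) = 0

0


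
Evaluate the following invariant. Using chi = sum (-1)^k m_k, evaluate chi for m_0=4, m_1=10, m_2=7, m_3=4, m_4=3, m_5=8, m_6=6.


Morse theory: chi(M) = sum_k (-1)^k m_k where m_k = #(index-k critical points).
= (4) + (-10) + (7) + (-4) + (3) + (-8) + (6) = -2

-2


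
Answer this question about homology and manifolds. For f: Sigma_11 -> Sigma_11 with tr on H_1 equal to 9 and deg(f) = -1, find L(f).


L(f) = tr(f_0*) - tr(f_1*) + tr(f_2*).
= 1 - (9) + (-1)
= -9

-9


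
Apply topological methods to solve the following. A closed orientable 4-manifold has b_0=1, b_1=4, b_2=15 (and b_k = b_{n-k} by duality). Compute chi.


By Poincare duality b_k = b_{4-k}, so full Betti numbers: b_0=1, b_1=4, b_2=15, b_3=4, b_4=1.
chi = sum (-1)^k b_k = 9

9


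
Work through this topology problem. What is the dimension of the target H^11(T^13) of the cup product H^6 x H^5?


Cup product: H^p x H^q -> H^{p+q}; here p+q = 6+5 = 11.
rank H^k(T^n) = C(n,k).
C(13,11) = 78

78


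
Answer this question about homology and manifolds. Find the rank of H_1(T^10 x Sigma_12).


pi_1(A x B) = pi_1(A) x pi_1(B); rank of abelianization = b_1.
b_1(T^10) = 10, b_1(Sigma_12) = 2*12 = 24.
b_1(product) = 10 + 24 = 34

34


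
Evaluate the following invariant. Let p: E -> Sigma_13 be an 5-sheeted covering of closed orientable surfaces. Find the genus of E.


For an n-sheeted cover: chi(E) = n * chi(B).
chi(Sigma_13) = 2 - 2*13 = -24.
chi(E) = 5 * (-24) = -120.
genus(E) = (2 - chi(E))/2 = (2 - (-120))/2 = 122/2 = 61

61


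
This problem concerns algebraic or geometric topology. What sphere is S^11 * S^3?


Join of spheres: S^m * S^n = S^{m+n+1}.
dim = 11 + 3 + 1 = 15

15


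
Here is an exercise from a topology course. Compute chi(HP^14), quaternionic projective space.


HP^14 has one cell in each dimension 0, 4, ..., 4*14 (14+1 cells, all even-dim).
chi = 14 + 1 = 15

15


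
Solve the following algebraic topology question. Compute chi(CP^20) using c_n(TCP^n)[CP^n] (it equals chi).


For any closed oriented manifold, <e(TM),[M]> = chi(M).
chi(CP^20) = 20+1 = 21

21


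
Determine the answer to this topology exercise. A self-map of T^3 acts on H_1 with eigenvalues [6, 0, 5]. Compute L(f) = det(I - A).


For a torus self-map: L(f) = det(I - A) where A acts on H_1.
L(f) = (1-6) * (1-0) * (1-5) = -5 * 1 * -4 = 20

20


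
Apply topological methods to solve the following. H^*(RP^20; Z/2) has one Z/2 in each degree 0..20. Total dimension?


H^k(RP^20; Z/2) = Z/2 for each 0 <= k <= 20.
Total dimension = 20 + 1 = 21

21


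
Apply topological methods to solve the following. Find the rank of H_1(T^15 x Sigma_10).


pi_1(A x B) = pi_1(A) x pi_1(B); rank of abelianization = b_1.
b_1(T^15) = 15, b_1(Sigma_10) = 2*10 = 20.
b_1(product) = 15 + 20 = 35

35


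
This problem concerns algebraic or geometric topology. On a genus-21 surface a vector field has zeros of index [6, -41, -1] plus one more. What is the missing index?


Poincare-Hopf: sum of indices = chi(M).
chi(Sigma_21) = 2 - 2*21 = -40.
Sum of known indices = -36.
x = chi - (sum known) = -40 - (-36) = -4

-4


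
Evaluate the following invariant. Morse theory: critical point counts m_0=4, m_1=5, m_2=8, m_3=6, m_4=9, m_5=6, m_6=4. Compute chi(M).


Morse theory: chi(M) = sum_k (-1)^k m_k where m_k = #(index-k critical points).
= (4) + (-5) + (8) + (-6) + (9) + (-6) + (4) = 8

8


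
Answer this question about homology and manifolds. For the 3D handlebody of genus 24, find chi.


A genus-g handlebody deformation retracts to a wedge of g circles.
chi(vee_g S^1) = 1 - g.
chi(H_24) = 1 - 24 = -23

-23


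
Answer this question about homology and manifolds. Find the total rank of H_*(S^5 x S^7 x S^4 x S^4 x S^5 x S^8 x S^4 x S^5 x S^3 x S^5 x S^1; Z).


Total Betti number is multiplicative under products.
Each S^d (d>=1) has total Betti number 2.
There are 11 sphere factors.
Total = 2^11 = 2048

2048


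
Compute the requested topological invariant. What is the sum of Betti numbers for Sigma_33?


For Sigma_33: b_0 = 1, b_1 = 2g = 66, b_2 = 1.
Total = 1 + 66 + 1 = 68

68


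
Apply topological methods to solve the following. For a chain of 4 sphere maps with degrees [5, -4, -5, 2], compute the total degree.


Degree is multiplicative: deg(composition) = product of degrees.
= (5) * (-4) * (-5) * (2) = 200

200


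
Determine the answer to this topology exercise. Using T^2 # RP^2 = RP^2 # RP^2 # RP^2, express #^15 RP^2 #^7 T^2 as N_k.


Since a >= 1, the sum is non-orientable; each T^2 can be replaced by RP^2 # RP^2 (since T^2#RP^2 = 3RP^2).
Total crosscaps k = 15 + 2*7 = 29.
Check via chi: chi = 15*1 + 7*0 - (15+7-1)*2 = -27 = 2 - k = -27. Consistent.

29


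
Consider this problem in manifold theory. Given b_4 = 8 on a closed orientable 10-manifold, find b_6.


Poincare duality for closed orientable n-manifolds: b_k = b_{n-k}.
Here n = 10, so b_6 = b_4 = 8

8


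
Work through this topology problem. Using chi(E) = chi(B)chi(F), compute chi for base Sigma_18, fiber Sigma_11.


For a fiber bundle F -> E -> B (with CW structure): chi(E) = chi(B) * chi(F).
chi(Sigma_18) = -34, chi(Sigma_11) = -20.
chi(E) = (-34) * (-20) = 680

680


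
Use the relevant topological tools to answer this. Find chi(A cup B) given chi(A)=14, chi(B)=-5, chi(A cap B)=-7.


chi(A cup B) = chi(A) + chi(B) - chi(A cap B)
= 14 + (-5) - (-7)
= 16

16


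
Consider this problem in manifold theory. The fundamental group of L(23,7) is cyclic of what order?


pi_1(L(p,q)) = Z/pZ for any q coprime to p.
|pi_1(L(23,7))| = 23

23


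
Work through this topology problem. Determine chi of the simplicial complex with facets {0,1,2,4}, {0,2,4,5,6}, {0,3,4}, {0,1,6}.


Enumerate all faces; f-vector: f_0=7, f_1=16, f_2=15, f_3=6, f_4=1.
chi = sum (-1)^k f_k = 1

1


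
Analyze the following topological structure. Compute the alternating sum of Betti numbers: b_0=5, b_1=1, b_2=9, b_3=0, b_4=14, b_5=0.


chi = sum_k (-1)^k b_k.
= (5) + (-1) + (9) + (0) + (14) + (0)
= 27

27


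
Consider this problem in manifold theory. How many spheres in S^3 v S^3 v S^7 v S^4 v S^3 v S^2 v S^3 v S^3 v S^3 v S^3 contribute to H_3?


For a wedge of spheres, H_k (k>0) is free on one generator per sphere of dimension k.
Spheres of dimension 3: count = 7.
b_3 = 7

7


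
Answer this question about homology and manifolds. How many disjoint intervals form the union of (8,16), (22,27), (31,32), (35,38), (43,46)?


Sort and merge overlapping open intervals.
Merged: (8,16), (22,27), (31,32), (35,38), (43,46).
Number of components = 5

5


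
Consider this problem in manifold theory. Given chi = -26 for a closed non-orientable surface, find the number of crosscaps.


chi = 2 - k for closed non-orientable surfaces with k crosscaps.
-26 = 2 - k
k = 2 - (-26) = 28

28


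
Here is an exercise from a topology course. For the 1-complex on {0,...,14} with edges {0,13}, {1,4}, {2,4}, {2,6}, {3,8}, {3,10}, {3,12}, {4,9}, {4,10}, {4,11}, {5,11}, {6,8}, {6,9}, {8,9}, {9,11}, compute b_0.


Run DFS/union-find over 15 vertices.
V = 15, E = 15.
Number of components = 4

4


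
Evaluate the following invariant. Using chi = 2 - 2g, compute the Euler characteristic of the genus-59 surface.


For a closed orientable surface of genus g: chi = 2 - 2g.
Here g = 59.
chi = 2 - 2*59 = 2 - 118 = -116

-116


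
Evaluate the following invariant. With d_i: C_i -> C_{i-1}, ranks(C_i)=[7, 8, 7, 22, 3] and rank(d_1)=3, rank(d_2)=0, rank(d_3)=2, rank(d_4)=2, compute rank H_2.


rank H_k = rank(ker d_k) - rank(im d_{k+1}).
rank(ker d_2) = rank(C_2) - rank(d_2) = 7 - 0 = 7.
rank(im d_{2+1}) = 2.
rank H_2 = 7 - 2 = 5

5


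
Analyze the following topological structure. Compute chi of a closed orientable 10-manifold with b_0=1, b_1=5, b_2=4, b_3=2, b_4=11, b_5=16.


By Poincare duality b_k = b_{10-k}, so full Betti numbers: b_0=1, b_1=5, b_2=4, b_3=2, b_4=11, b_5=16, b_6=11, b_7=2, b_8=4, b_9=5, b_10=1.
chi = sum (-1)^k b_k = 2

2


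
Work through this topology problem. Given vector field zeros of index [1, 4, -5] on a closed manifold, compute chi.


Poincare-Hopf: chi(M) = sum of indices of zeros.
chi = (1) + (4) + (-5) = 0

0


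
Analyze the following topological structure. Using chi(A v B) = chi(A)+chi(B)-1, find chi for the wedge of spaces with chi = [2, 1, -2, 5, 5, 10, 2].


chi(A v B) = chi(A) + chi(B) - 1 (one point identified).
For 7 spaces: chi = (sum chi_i) - (7 - 1).
sum = 23; chi = 23 - 6 = 17

17


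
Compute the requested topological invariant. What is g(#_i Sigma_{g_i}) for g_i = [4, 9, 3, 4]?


Genus is additive under connected sum of orientable surfaces.
g = 4 + 9 + 3 + 4 = 20

20


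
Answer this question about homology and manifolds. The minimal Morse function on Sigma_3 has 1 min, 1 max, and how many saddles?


A perfect Morse function has m_k = b_k.
For Sigma_3: b_0=1, b_1=2g=6, b_2=1.
Saddles m_1 = 2g = 6

6


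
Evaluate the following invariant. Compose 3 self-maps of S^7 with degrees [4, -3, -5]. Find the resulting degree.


Degree is multiplicative: deg(composition) = product of degrees.
= (4) * (-3) * (-5) = 60

60


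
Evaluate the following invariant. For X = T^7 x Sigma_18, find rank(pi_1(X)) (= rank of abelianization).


pi_1(A x B) = pi_1(A) x pi_1(B); rank of abelianization = b_1.
b_1(T^7) = 7, b_1(Sigma_18) = 2*18 = 36.
b_1(product) = 7 + 36 = 43

43


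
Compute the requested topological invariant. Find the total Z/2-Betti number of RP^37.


H^k(RP^37; Z/2) = Z/2 for each 0 <= k <= 37.
Total dimension = 37 + 1 = 38

38


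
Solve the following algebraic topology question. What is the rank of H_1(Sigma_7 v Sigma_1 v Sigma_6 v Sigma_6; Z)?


For a wedge X v Y: reduced H_k(X v Y) = H_k(X) + H_k(Y).
Each Sigma_g contributes b_1 = 2g.
b_1 = 14 + 2 + 12 + 12 = 40

40


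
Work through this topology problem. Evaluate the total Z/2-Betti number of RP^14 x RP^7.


dim H^*(RP^n; Z/2) = n+1 (one Z/2 in each degree 0..n).
Total Betti number is multiplicative.
Total = (14+1) * (7+1) = 15 * 8 = 120

120


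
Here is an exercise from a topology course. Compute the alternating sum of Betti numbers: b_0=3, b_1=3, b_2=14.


chi = sum_k (-1)^k b_k.
= (3) + (-3) + (14)
= 14

14


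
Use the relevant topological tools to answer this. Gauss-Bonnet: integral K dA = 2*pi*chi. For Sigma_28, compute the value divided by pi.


Gauss-Bonnet: integral K dA = 2*pi*chi(M).
chi(Sigma_28) = 2 - 2*28 = -54.
(integral K dA)/pi = 2*chi = 2*(-54) = -108

-108


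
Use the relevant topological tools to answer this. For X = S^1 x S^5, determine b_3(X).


Each S^d has Poincare polynomial 1 + t^d.
The product S^1 x S^5 has Poincare polynomial prod(1+t^d_i).
Expanding: b_0=1, b_1=1, b_5=1, b_6=1.
b_3 = 0

0


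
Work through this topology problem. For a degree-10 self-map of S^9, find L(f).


On S^9: L(f) = tr(f_0*) + (-1)^9 tr(f_9*) = 1 + (-1)^9 * deg(f).
L(f) = 1 + (-1)^9 * 10 = 1 + -10 = -9

-9


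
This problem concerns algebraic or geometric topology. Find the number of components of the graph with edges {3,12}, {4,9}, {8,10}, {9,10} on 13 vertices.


Run DFS/union-find over 13 vertices.
V = 13, E = 4.
Number of components = 9

9


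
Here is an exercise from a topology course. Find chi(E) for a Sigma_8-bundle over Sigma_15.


For a fiber bundle F -> E -> B (with CW structure): chi(E) = chi(B) * chi(F).
chi(Sigma_15) = -28, chi(Sigma_8) = -14.
chi(E) = (-28) * (-14) = 392

392


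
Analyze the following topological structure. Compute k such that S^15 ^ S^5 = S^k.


S^m ^ S^n = S^{m+n}.
k = 15 + 5 = 20

20


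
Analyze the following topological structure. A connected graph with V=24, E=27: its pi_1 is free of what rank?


For a connected graph: rank(pi_1) = b_1 = E - V + 1 = 1 - chi.
chi = V - E = 24 - 27 = -3.
rank = 1 - (-3) = 27 - 24 + 1 = 4

4


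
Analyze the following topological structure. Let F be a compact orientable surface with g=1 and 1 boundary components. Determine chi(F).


For a compact orientable surface with genus g and b boundary components: chi = 2 - 2g - b.
chi = 2 - 2*1 - 1 = 2 - 2 - 1 = -1

-1


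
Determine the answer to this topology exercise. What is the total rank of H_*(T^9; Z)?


b_k(T^9) = C(9,k), so the sum over k is sum_k C(9,k) = 2^9.
Total = 2^9 = 512

512


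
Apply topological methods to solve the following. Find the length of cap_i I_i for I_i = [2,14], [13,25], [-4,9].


Intersection = [max(a_i), min(b_i)] = [13, 9].
Since 13 > 9, the intersection is empty.
Length = 0

0


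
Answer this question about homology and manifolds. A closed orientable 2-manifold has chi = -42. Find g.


chi = 2 - 2g for closed orientable surfaces.
-42 = 2 - 2g
2g = 2 - (-42) = 44
g = 22

22


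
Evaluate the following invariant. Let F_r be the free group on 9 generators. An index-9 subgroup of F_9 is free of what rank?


Nielsen-Schreier: an index-n subgroup of F_r is free of rank 1 + n(r-1).
Equivalently: chi(cover) = n*chi(base); chi(vee_r S^1) = 1 - 9 = -8.
chi(E) = 9*(-8) = -72; rank = 1 - chi(E) = 1 - (-72) = 73.
rank = 1 + 9*(9-1) = 1 + 72 = 73

73


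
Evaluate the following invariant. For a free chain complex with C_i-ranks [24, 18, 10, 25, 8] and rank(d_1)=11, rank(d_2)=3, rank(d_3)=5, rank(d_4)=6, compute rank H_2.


rank H_k = rank(ker d_k) - rank(im d_{k+1}).
rank(ker d_2) = rank(C_2) - rank(d_2) = 10 - 3 = 7.
rank(im d_{2+1}) = 5.
rank H_2 = 7 - 5 = 2

2


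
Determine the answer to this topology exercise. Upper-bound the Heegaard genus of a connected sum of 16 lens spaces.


Heegaard genus satisfies g(A#B) <= g(A) + g(B).
Each lens space has g = 1.
Upper bound: 16 * 1 = 16

16


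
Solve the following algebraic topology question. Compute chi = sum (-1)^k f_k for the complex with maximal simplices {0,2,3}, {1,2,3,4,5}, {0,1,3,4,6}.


Enumerate all faces; f-vector: f_0=7, f_1=18, f_2=20, f_3=10, f_4=2.
chi = sum (-1)^k f_k = 1

1


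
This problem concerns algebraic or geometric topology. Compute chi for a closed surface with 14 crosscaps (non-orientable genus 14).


For a non-orientable closed surface with k crosscaps: chi = 2 - k.
Here k = 14.
chi = 2 - 14 = -12

-12


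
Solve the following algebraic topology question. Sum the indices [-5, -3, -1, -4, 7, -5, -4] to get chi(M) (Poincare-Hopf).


Poincare-Hopf: chi(M) = sum of indices of zeros.
chi = (-5) + (-3) + (-1) + (-4) + (7) + (-5) + (-4) = -15

-15


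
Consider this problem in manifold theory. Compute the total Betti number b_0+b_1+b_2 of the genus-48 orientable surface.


For Sigma_48: b_0 = 1, b_1 = 2g = 96, b_2 = 1.
Total = 1 + 96 + 1 = 98

98


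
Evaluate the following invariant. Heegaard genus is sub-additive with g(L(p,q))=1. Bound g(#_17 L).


Heegaard genus satisfies g(A#B) <= g(A) + g(B).
Each lens space has g = 1.
Upper bound: 17 * 1 = 17

17


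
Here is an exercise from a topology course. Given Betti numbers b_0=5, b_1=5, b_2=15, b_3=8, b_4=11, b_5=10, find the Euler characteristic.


chi = sum_k (-1)^k b_k.
= (5) + (-5) + (15) + (-8) + (11) + (-10)
= 8

8


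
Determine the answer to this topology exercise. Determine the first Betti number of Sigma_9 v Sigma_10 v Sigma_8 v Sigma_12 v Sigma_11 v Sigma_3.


For a wedge X v Y: reduced H_k(X v Y) = H_k(X) + H_k(Y).
Each Sigma_g contributes b_1 = 2g.
b_1 = 18 + 20 + 16 + 24 + 22 + 6 = 106

106


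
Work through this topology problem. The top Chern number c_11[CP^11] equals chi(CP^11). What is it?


For any closed oriented manifold, <e(TM),[M]> = chi(M).
chi(CP^11) = 11+1 = 12

12


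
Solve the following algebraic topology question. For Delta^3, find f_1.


Delta^3 has 3+1 vertices. A 1-face is a choice of 1+1 vertices.
f_1 = C(3+1, 1+1) = C(4,2) = 6

6


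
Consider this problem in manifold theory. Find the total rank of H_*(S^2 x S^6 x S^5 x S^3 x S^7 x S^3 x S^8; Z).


Total Betti number is multiplicative under products.
Each S^d (d>=1) has total Betti number 2.
There are 7 sphere factors.
Total = 2^7 = 128

128


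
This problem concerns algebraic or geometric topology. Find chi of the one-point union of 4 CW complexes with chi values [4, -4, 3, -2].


chi(A v B) = chi(A) + chi(B) - 1 (one point identified).
For 4 spaces: chi = (sum chi_i) - (4 - 1).
sum = 1; chi = 1 - 3 = -2

-2


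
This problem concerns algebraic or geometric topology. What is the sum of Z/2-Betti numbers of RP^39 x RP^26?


dim H^*(RP^n; Z/2) = n+1 (one Z/2 in each degree 0..n).
Total Betti number is multiplicative.
Total = (39+1) * (26+1) = 40 * 27 = 1080

1080


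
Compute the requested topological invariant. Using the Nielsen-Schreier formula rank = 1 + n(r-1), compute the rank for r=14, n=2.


Nielsen-Schreier: an index-n subgroup of F_r is free of rank 1 + n(r-1).
Equivalently: chi(cover) = n*chi(base); chi(vee_r S^1) = 1 - 14 = -13.
chi(E) = 2*(-13) = -26; rank = 1 - chi(E) = 1 - (-26) = 27.
rank = 1 + 2*(14-1) = 1 + 26 = 27

27


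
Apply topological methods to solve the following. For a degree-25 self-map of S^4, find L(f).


On S^4: L(f) = tr(f_0*) + (-1)^4 tr(f_4*) = 1 + (-1)^4 * deg(f).
L(f) = 1 + (-1)^4 * 25 = 1 + 25 = 26

26


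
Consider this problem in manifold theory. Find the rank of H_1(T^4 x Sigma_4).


pi_1(A x B) = pi_1(A) x pi_1(B); rank of abelianization = b_1.
b_1(T^4) = 4, b_1(Sigma_4) = 2*4 = 8.
b_1(product) = 4 + 8 = 12

12


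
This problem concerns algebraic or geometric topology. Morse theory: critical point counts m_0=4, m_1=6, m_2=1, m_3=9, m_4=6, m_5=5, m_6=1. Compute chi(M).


Morse theory: chi(M) = sum_k (-1)^k m_k where m_k = #(index-k critical points).
= (4) + (-6) + (1) + (-9) + (6) + (-5) + (1) = -8

-8


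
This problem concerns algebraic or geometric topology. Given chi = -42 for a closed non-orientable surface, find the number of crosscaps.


chi = 2 - k for closed non-orientable surfaces with k crosscaps.
-42 = 2 - k
k = 2 - (-42) = 44

44
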